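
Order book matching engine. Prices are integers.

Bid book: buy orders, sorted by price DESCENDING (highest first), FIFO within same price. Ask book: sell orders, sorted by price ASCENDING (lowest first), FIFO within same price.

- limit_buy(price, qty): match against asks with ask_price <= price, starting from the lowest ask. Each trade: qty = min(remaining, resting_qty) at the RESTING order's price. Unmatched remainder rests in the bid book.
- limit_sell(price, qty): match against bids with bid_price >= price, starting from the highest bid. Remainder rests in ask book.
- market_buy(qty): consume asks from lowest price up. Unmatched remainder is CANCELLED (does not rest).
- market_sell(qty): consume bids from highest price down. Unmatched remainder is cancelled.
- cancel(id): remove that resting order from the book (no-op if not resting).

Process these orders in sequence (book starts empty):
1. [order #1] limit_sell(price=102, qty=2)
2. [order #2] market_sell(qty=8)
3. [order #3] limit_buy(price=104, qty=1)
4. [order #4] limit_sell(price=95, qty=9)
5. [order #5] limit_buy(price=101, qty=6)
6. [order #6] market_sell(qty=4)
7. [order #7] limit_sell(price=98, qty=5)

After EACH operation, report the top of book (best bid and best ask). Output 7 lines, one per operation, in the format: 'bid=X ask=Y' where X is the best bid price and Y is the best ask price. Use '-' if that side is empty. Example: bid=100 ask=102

After op 1 [order #1] limit_sell(price=102, qty=2): fills=none; bids=[-] asks=[#1:2@102]
After op 2 [order #2] market_sell(qty=8): fills=none; bids=[-] asks=[#1:2@102]
After op 3 [order #3] limit_buy(price=104, qty=1): fills=#3x#1:1@102; bids=[-] asks=[#1:1@102]
After op 4 [order #4] limit_sell(price=95, qty=9): fills=none; bids=[-] asks=[#4:9@95 #1:1@102]
After op 5 [order #5] limit_buy(price=101, qty=6): fills=#5x#4:6@95; bids=[-] asks=[#4:3@95 #1:1@102]
After op 6 [order #6] market_sell(qty=4): fills=none; bids=[-] asks=[#4:3@95 #1:1@102]
After op 7 [order #7] limit_sell(price=98, qty=5): fills=none; bids=[-] asks=[#4:3@95 #7:5@98 #1:1@102]

Answer: bid=- ask=102
bid=- ask=102
bid=- ask=102
bid=- ask=95
bid=- ask=95
bid=- ask=95
bid=- ask=95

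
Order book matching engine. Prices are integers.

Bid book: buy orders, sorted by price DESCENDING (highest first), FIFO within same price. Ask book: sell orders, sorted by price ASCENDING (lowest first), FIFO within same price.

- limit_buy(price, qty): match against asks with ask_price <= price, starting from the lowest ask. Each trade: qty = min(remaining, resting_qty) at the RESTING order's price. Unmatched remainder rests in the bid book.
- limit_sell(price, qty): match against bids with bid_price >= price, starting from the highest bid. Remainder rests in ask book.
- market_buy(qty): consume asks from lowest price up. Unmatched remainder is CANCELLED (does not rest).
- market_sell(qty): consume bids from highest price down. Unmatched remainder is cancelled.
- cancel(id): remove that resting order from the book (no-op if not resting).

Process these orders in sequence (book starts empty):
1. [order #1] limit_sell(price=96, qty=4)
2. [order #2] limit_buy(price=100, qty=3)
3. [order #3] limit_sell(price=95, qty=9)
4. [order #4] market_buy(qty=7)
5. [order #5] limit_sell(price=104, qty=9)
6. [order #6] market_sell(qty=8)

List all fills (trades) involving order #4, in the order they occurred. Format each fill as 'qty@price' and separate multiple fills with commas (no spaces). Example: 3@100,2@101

After op 1 [order #1] limit_sell(price=96, qty=4): fills=none; bids=[-] asks=[#1:4@96]
After op 2 [order #2] limit_buy(price=100, qty=3): fills=#2x#1:3@96; bids=[-] asks=[#1:1@96]
After op 3 [order #3] limit_sell(price=95, qty=9): fills=none; bids=[-] asks=[#3:9@95 #1:1@96]
After op 4 [order #4] market_buy(qty=7): fills=#4x#3:7@95; bids=[-] asks=[#3:2@95 #1:1@96]
After op 5 [order #5] limit_sell(price=104, qty=9): fills=none; bids=[-] asks=[#3:2@95 #1:1@96 #5:9@104]
After op 6 [order #6] market_sell(qty=8): fills=none; bids=[-] asks=[#3:2@95 #1:1@96 #5:9@104]

Answer: 7@95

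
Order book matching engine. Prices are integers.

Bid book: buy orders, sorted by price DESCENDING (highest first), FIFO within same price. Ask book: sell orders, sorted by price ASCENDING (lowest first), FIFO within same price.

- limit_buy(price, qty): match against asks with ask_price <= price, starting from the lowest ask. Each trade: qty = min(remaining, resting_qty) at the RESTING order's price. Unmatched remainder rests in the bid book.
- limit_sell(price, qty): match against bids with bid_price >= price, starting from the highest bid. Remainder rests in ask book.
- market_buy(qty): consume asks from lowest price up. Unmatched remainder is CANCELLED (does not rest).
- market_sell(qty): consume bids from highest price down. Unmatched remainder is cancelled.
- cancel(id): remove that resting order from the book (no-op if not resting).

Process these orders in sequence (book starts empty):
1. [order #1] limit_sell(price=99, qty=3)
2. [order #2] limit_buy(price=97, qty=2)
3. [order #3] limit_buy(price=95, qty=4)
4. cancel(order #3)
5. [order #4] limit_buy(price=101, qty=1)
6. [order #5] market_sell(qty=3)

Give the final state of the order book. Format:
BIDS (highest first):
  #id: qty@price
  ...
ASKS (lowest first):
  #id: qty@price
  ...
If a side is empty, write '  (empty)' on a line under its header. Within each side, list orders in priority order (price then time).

After op 1 [order #1] limit_sell(price=99, qty=3): fills=none; bids=[-] asks=[#1:3@99]
After op 2 [order #2] limit_buy(price=97, qty=2): fills=none; bids=[#2:2@97] asks=[#1:3@99]
After op 3 [order #3] limit_buy(price=95, qty=4): fills=none; bids=[#2:2@97 #3:4@95] asks=[#1:3@99]
After op 4 cancel(order #3): fills=none; bids=[#2:2@97] asks=[#1:3@99]
After op 5 [order #4] limit_buy(price=101, qty=1): fills=#4x#1:1@99; bids=[#2:2@97] asks=[#1:2@99]
After op 6 [order #5] market_sell(qty=3): fills=#2x#5:2@97; bids=[-] asks=[#1:2@99]

Answer: BIDS (highest first):
  (empty)
ASKS (lowest first):
  #1: 2@99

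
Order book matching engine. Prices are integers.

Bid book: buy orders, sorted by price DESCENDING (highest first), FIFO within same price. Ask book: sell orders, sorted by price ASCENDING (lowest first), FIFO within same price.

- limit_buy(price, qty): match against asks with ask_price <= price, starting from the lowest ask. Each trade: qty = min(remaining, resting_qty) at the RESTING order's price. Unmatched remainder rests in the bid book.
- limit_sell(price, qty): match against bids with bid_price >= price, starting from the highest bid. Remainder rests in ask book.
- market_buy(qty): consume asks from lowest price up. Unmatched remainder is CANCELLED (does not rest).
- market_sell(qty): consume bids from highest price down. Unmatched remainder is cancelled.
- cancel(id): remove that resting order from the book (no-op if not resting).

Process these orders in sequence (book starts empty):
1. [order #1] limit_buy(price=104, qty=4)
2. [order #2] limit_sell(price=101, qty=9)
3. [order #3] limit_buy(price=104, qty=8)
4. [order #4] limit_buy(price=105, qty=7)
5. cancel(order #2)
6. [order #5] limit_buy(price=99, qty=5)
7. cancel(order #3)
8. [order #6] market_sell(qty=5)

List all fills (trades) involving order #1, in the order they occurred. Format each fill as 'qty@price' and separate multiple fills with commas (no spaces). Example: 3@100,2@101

Answer: 4@104

Derivation:
After op 1 [order #1] limit_buy(price=104, qty=4): fills=none; bids=[#1:4@104] asks=[-]
After op 2 [order #2] limit_sell(price=101, qty=9): fills=#1x#2:4@104; bids=[-] asks=[#2:5@101]
After op 3 [order #3] limit_buy(price=104, qty=8): fills=#3x#2:5@101; bids=[#3:3@104] asks=[-]
After op 4 [order #4] limit_buy(price=105, qty=7): fills=none; bids=[#4:7@105 #3:3@104] asks=[-]
After op 5 cancel(order #2): fills=none; bids=[#4:7@105 #3:3@104] asks=[-]
After op 6 [order #5] limit_buy(price=99, qty=5): fills=none; bids=[#4:7@105 #3:3@104 #5:5@99] asks=[-]
After op 7 cancel(order #3): fills=none; bids=[#4:7@105 #5:5@99] asks=[-]
After op 8 [order #6] market_sell(qty=5): fills=#4x#6:5@105; bids=[#4:2@105 #5:5@99] asks=[-]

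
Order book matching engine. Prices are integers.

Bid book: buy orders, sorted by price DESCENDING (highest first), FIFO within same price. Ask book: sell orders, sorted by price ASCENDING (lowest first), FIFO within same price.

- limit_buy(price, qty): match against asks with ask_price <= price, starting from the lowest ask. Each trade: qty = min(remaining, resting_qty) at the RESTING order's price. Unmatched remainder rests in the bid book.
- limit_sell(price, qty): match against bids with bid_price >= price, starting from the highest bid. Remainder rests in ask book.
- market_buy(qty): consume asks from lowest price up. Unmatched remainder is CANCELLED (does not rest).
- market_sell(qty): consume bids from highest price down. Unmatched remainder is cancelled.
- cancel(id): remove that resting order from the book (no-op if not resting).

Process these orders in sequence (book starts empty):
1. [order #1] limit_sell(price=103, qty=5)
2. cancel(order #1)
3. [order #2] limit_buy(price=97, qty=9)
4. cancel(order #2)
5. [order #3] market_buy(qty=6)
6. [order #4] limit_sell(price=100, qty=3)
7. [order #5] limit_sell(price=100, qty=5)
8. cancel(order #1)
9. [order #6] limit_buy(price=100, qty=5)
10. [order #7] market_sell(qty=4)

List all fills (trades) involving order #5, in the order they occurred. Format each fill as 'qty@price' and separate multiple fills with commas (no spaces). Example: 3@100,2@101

Answer: 2@100

Derivation:
After op 1 [order #1] limit_sell(price=103, qty=5): fills=none; bids=[-] asks=[#1:5@103]
After op 2 cancel(order #1): fills=none; bids=[-] asks=[-]
After op 3 [order #2] limit_buy(price=97, qty=9): fills=none; bids=[#2:9@97] asks=[-]
After op 4 cancel(order #2): fills=none; bids=[-] asks=[-]
After op 5 [order #3] market_buy(qty=6): fills=none; bids=[-] asks=[-]
After op 6 [order #4] limit_sell(price=100, qty=3): fills=none; bids=[-] asks=[#4:3@100]
After op 7 [order #5] limit_sell(price=100, qty=5): fills=none; bids=[-] asks=[#4:3@100 #5:5@100]
After op 8 cancel(order #1): fills=none; bids=[-] asks=[#4:3@100 #5:5@100]
After op 9 [order #6] limit_buy(price=100, qty=5): fills=#6x#4:3@100 #6x#5:2@100; bids=[-] asks=[#5:3@100]
After op 10 [order #7] market_sell(qty=4): fills=none; bids=[-] asks=[#5:3@100]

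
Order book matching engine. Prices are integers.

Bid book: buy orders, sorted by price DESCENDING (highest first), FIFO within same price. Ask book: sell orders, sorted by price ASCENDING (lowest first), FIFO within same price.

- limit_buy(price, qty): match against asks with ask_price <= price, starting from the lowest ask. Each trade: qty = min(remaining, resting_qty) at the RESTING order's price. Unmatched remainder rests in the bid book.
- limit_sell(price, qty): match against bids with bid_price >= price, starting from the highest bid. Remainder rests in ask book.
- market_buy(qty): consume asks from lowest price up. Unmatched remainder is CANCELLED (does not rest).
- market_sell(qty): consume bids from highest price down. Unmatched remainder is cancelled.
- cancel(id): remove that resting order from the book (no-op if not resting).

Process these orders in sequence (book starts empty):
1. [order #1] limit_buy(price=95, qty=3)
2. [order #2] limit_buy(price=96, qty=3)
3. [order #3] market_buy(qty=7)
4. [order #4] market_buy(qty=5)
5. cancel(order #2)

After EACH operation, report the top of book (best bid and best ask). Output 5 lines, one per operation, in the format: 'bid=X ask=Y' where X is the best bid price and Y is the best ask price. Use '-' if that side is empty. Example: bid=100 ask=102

Answer: bid=95 ask=-
bid=96 ask=-
bid=96 ask=-
bid=96 ask=-
bid=95 ask=-

Derivation:
After op 1 [order #1] limit_buy(price=95, qty=3): fills=none; bids=[#1:3@95] asks=[-]
After op 2 [order #2] limit_buy(price=96, qty=3): fills=none; bids=[#2:3@96 #1:3@95] asks=[-]
After op 3 [order #3] market_buy(qty=7): fills=none; bids=[#2:3@96 #1:3@95] asks=[-]
After op 4 [order #4] market_buy(qty=5): fills=none; bids=[#2:3@96 #1:3@95] asks=[-]
After op 5 cancel(order #2): fills=none; bids=[#1:3@95] asks=[-]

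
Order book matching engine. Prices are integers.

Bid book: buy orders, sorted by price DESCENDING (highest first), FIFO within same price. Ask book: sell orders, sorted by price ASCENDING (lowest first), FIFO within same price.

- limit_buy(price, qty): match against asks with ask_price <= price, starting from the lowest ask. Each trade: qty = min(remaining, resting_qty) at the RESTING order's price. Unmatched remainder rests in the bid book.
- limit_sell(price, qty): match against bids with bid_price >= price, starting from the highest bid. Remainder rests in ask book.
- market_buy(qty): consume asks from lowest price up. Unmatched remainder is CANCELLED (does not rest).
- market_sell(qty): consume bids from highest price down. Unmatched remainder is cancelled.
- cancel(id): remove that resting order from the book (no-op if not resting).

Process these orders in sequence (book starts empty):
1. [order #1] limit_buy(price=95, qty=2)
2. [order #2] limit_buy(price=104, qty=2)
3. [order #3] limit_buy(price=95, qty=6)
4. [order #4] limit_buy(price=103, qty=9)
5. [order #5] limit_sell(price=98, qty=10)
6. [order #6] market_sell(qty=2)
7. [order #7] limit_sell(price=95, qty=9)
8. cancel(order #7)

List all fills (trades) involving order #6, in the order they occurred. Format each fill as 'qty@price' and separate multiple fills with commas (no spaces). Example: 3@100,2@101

After op 1 [order #1] limit_buy(price=95, qty=2): fills=none; bids=[#1:2@95] asks=[-]
After op 2 [order #2] limit_buy(price=104, qty=2): fills=none; bids=[#2:2@104 #1:2@95] asks=[-]
After op 3 [order #3] limit_buy(price=95, qty=6): fills=none; bids=[#2:2@104 #1:2@95 #3:6@95] asks=[-]
After op 4 [order #4] limit_buy(price=103, qty=9): fills=none; bids=[#2:2@104 #4:9@103 #1:2@95 #3:6@95] asks=[-]
After op 5 [order #5] limit_sell(price=98, qty=10): fills=#2x#5:2@104 #4x#5:8@103; bids=[#4:1@103 #1:2@95 #3:6@95] asks=[-]
After op 6 [order #6] market_sell(qty=2): fills=#4x#6:1@103 #1x#6:1@95; bids=[#1:1@95 #3:6@95] asks=[-]
After op 7 [order #7] limit_sell(price=95, qty=9): fills=#1x#7:1@95 #3x#7:6@95; bids=[-] asks=[#7:2@95]
After op 8 cancel(order #7): fills=none; bids=[-] asks=[-]

Answer: 1@103,1@95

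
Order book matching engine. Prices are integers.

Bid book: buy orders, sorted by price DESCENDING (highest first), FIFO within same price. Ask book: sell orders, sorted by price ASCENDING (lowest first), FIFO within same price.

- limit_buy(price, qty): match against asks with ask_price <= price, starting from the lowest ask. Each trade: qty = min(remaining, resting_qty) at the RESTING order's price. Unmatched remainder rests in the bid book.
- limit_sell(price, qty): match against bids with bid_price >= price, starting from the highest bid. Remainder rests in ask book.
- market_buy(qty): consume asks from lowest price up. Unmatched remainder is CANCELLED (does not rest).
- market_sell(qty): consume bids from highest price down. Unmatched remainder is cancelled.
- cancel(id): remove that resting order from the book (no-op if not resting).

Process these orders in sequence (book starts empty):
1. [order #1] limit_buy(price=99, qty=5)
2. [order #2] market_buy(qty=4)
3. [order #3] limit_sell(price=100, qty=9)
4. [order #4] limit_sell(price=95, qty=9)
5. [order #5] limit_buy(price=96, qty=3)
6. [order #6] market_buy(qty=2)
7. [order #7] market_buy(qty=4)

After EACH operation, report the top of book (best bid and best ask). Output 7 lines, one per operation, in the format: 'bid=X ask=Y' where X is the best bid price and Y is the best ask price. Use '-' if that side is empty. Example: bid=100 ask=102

After op 1 [order #1] limit_buy(price=99, qty=5): fills=none; bids=[#1:5@99] asks=[-]
After op 2 [order #2] market_buy(qty=4): fills=none; bids=[#1:5@99] asks=[-]
After op 3 [order #3] limit_sell(price=100, qty=9): fills=none; bids=[#1:5@99] asks=[#3:9@100]
After op 4 [order #4] limit_sell(price=95, qty=9): fills=#1x#4:5@99; bids=[-] asks=[#4:4@95 #3:9@100]
After op 5 [order #5] limit_buy(price=96, qty=3): fills=#5x#4:3@95; bids=[-] asks=[#4:1@95 #3:9@100]
After op 6 [order #6] market_buy(qty=2): fills=#6x#4:1@95 #6x#3:1@100; bids=[-] asks=[#3:8@100]
After op 7 [order #7] market_buy(qty=4): fills=#7x#3:4@100; bids=[-] asks=[#3:4@100]

Answer: bid=99 ask=-
bid=99 ask=-
bid=99 ask=100
bid=- ask=95
bid=- ask=95
bid=- ask=100
bid=- ask=100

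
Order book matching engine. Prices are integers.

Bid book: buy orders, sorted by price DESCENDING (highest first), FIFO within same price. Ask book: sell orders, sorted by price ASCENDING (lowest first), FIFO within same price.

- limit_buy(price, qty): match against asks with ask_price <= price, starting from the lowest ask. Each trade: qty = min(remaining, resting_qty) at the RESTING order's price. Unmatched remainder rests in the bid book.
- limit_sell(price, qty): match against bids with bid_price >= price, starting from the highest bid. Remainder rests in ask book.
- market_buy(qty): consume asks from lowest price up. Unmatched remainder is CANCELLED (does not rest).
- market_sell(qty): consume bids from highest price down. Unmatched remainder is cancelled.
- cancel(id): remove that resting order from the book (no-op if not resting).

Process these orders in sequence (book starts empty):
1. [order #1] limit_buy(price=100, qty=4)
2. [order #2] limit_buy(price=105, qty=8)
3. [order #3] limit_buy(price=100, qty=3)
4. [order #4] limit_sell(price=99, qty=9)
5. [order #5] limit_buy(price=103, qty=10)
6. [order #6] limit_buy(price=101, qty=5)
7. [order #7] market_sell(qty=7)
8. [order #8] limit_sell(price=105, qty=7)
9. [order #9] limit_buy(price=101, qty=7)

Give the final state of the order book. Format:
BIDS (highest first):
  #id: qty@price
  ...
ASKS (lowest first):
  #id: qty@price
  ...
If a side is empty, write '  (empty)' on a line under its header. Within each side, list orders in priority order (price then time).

After op 1 [order #1] limit_buy(price=100, qty=4): fills=none; bids=[#1:4@100] asks=[-]
After op 2 [order #2] limit_buy(price=105, qty=8): fills=none; bids=[#2:8@105 #1:4@100] asks=[-]
After op 3 [order #3] limit_buy(price=100, qty=3): fills=none; bids=[#2:8@105 #1:4@100 #3:3@100] asks=[-]
After op 4 [order #4] limit_sell(price=99, qty=9): fills=#2x#4:8@105 #1x#4:1@100; bids=[#1:3@100 #3:3@100] asks=[-]
After op 5 [order #5] limit_buy(price=103, qty=10): fills=none; bids=[#5:10@103 #1:3@100 #3:3@100] asks=[-]
After op 6 [order #6] limit_buy(price=101, qty=5): fills=none; bids=[#5:10@103 #6:5@101 #1:3@100 #3:3@100] asks=[-]
After op 7 [order #7] market_sell(qty=7): fills=#5x#7:7@103; bids=[#5:3@103 #6:5@101 #1:3@100 #3:3@100] asks=[-]
After op 8 [order #8] limit_sell(price=105, qty=7): fills=none; bids=[#5:3@103 #6:5@101 #1:3@100 #3:3@100] asks=[#8:7@105]
After op 9 [order #9] limit_buy(price=101, qty=7): fills=none; bids=[#5:3@103 #6:5@101 #9:7@101 #1:3@100 #3:3@100] asks=[#8:7@105]

Answer: BIDS (highest first):
  #5: 3@103
  #6: 5@101
  #9: 7@101
  #1: 3@100
  #3: 3@100
ASKS (lowest first):
  #8: 7@105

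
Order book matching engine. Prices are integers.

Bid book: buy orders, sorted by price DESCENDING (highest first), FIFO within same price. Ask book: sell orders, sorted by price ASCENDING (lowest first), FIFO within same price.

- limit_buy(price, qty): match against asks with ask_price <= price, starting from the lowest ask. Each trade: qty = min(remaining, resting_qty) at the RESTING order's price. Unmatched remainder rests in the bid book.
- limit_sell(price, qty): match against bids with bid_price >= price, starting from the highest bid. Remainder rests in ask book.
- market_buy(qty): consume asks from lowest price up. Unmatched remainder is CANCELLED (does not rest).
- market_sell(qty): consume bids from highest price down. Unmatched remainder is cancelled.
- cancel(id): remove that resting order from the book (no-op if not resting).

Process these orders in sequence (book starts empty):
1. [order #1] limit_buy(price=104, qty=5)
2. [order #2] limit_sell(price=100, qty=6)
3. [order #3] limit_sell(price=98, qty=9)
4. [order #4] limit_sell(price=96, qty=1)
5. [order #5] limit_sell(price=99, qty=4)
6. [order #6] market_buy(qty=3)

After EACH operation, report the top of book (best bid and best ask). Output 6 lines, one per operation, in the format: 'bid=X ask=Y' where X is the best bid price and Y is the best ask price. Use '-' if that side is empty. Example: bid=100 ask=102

Answer: bid=104 ask=-
bid=- ask=100
bid=- ask=98
bid=- ask=96
bid=- ask=96
bid=- ask=98

Derivation:
After op 1 [order #1] limit_buy(price=104, qty=5): fills=none; bids=[#1:5@104] asks=[-]
After op 2 [order #2] limit_sell(price=100, qty=6): fills=#1x#2:5@104; bids=[-] asks=[#2:1@100]
After op 3 [order #3] limit_sell(price=98, qty=9): fills=none; bids=[-] asks=[#3:9@98 #2:1@100]
After op 4 [order #4] limit_sell(price=96, qty=1): fills=none; bids=[-] asks=[#4:1@96 #3:9@98 #2:1@100]
After op 5 [order #5] limit_sell(price=99, qty=4): fills=none; bids=[-] asks=[#4:1@96 #3:9@98 #5:4@99 #2:1@100]
After op 6 [order #6] market_buy(qty=3): fills=#6x#4:1@96 #6x#3:2@98; bids=[-] asks=[#3:7@98 #5:4@99 #2:1@100]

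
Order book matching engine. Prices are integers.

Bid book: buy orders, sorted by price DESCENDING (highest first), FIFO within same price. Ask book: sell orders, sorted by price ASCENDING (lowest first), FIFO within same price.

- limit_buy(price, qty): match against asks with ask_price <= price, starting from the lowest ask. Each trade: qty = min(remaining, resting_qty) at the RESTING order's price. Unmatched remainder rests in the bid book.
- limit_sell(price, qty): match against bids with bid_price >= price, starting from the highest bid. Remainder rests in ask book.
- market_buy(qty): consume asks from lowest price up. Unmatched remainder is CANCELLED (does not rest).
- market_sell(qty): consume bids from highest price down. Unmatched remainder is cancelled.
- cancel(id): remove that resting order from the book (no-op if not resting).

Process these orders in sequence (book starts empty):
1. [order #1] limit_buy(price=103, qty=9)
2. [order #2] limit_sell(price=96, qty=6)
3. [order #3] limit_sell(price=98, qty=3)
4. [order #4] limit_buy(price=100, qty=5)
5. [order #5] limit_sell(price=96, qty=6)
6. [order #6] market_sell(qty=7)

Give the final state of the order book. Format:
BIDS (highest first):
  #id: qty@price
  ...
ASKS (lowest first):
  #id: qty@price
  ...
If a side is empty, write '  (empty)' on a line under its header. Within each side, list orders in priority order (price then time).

Answer: BIDS (highest first):
  (empty)
ASKS (lowest first):
  #5: 1@96

Derivation:
After op 1 [order #1] limit_buy(price=103, qty=9): fills=none; bids=[#1:9@103] asks=[-]
After op 2 [order #2] limit_sell(price=96, qty=6): fills=#1x#2:6@103; bids=[#1:3@103] asks=[-]
After op 3 [order #3] limit_sell(price=98, qty=3): fills=#1x#3:3@103; bids=[-] asks=[-]
After op 4 [order #4] limit_buy(price=100, qty=5): fills=none; bids=[#4:5@100] asks=[-]
After op 5 [order #5] limit_sell(price=96, qty=6): fills=#4x#5:5@100; bids=[-] asks=[#5:1@96]
After op 6 [order #6] market_sell(qty=7): fills=none; bids=[-] asks=[#5:1@96]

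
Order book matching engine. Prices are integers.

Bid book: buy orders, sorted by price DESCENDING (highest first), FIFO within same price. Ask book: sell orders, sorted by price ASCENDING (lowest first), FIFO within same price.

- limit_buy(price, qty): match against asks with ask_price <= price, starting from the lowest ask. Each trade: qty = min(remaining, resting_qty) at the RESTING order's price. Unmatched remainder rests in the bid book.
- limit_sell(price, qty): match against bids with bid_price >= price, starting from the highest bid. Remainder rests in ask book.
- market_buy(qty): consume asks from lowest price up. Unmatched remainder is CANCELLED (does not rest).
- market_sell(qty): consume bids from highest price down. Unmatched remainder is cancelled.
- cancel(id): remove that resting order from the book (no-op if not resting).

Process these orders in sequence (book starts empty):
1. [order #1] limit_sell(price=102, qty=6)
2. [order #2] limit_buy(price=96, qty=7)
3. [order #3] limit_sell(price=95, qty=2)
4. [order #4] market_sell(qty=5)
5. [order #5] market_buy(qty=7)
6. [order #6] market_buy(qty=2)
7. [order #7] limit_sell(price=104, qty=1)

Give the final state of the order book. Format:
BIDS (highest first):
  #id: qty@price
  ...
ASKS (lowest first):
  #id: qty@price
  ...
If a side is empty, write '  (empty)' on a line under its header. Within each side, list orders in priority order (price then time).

After op 1 [order #1] limit_sell(price=102, qty=6): fills=none; bids=[-] asks=[#1:6@102]
After op 2 [order #2] limit_buy(price=96, qty=7): fills=none; bids=[#2:7@96] asks=[#1:6@102]
After op 3 [order #3] limit_sell(price=95, qty=2): fills=#2x#3:2@96; bids=[#2:5@96] asks=[#1:6@102]
After op 4 [order #4] market_sell(qty=5): fills=#2x#4:5@96; bids=[-] asks=[#1:6@102]
After op 5 [order #5] market_buy(qty=7): fills=#5x#1:6@102; bids=[-] asks=[-]
After op 6 [order #6] market_buy(qty=2): fills=none; bids=[-] asks=[-]
After op 7 [order #7] limit_sell(price=104, qty=1): fills=none; bids=[-] asks=[#7:1@104]

Answer: BIDS (highest first):
  (empty)
ASKS (lowest first):
  #7: 1@104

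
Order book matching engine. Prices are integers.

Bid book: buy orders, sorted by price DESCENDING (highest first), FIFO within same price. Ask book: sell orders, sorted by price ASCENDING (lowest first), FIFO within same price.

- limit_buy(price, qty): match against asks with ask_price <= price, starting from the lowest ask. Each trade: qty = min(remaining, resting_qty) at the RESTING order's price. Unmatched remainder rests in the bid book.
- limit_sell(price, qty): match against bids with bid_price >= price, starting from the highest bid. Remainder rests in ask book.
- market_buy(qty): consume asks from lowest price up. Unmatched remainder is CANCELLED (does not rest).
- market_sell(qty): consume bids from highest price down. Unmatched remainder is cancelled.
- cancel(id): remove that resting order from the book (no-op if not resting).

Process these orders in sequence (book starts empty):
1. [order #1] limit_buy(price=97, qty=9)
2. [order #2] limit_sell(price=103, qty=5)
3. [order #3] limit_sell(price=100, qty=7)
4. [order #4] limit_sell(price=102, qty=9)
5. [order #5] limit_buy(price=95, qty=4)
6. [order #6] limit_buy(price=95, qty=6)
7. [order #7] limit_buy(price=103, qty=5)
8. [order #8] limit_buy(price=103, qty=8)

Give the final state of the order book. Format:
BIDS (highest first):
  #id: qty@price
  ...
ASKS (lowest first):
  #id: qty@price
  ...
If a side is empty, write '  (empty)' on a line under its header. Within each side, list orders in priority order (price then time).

Answer: BIDS (highest first):
  #1: 9@97
  #5: 4@95
  #6: 6@95
ASKS (lowest first):
  #4: 3@102
  #2: 5@103

Derivation:
After op 1 [order #1] limit_buy(price=97, qty=9): fills=none; bids=[#1:9@97] asks=[-]
After op 2 [order #2] limit_sell(price=103, qty=5): fills=none; bids=[#1:9@97] asks=[#2:5@103]
After op 3 [order #3] limit_sell(price=100, qty=7): fills=none; bids=[#1:9@97] asks=[#3:7@100 #2:5@103]
After op 4 [order #4] limit_sell(price=102, qty=9): fills=none; bids=[#1:9@97] asks=[#3:7@100 #4:9@102 #2:5@103]
After op 5 [order #5] limit_buy(price=95, qty=4): fills=none; bids=[#1:9@97 #5:4@95] asks=[#3:7@100 #4:9@102 #2:5@103]
After op 6 [order #6] limit_buy(price=95, qty=6): fills=none; bids=[#1:9@97 #5:4@95 #6:6@95] asks=[#3:7@100 #4:9@102 #2:5@103]
After op 7 [order #7] limit_buy(price=103, qty=5): fills=#7x#3:5@100; bids=[#1:9@97 #5:4@95 #6:6@95] asks=[#3:2@100 #4:9@102 #2:5@103]
After op 8 [order #8] limit_buy(price=103, qty=8): fills=#8x#3:2@100 #8x#4:6@102; bids=[#1:9@97 #5:4@95 #6:6@95] asks=[#4:3@102 #2:5@103]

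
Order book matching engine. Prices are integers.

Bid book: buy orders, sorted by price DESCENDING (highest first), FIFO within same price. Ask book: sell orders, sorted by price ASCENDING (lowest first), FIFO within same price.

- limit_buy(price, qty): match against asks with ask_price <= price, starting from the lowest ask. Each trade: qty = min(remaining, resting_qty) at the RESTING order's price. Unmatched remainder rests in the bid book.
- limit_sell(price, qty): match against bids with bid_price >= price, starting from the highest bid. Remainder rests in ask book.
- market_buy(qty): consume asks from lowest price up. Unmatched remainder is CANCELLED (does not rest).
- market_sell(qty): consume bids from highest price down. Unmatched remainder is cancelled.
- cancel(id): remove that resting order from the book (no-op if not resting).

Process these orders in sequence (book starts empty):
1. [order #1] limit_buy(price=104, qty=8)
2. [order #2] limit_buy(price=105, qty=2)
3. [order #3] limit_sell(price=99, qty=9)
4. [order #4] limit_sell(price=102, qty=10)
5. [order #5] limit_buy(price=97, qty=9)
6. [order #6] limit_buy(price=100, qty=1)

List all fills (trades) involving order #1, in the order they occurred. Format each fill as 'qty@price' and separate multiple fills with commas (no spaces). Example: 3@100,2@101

After op 1 [order #1] limit_buy(price=104, qty=8): fills=none; bids=[#1:8@104] asks=[-]
After op 2 [order #2] limit_buy(price=105, qty=2): fills=none; bids=[#2:2@105 #1:8@104] asks=[-]
After op 3 [order #3] limit_sell(price=99, qty=9): fills=#2x#3:2@105 #1x#3:7@104; bids=[#1:1@104] asks=[-]
After op 4 [order #4] limit_sell(price=102, qty=10): fills=#1x#4:1@104; bids=[-] asks=[#4:9@102]
After op 5 [order #5] limit_buy(price=97, qty=9): fills=none; bids=[#5:9@97] asks=[#4:9@102]
After op 6 [order #6] limit_buy(price=100, qty=1): fills=none; bids=[#6:1@100 #5:9@97] asks=[#4:9@102]

Answer: 7@104,1@104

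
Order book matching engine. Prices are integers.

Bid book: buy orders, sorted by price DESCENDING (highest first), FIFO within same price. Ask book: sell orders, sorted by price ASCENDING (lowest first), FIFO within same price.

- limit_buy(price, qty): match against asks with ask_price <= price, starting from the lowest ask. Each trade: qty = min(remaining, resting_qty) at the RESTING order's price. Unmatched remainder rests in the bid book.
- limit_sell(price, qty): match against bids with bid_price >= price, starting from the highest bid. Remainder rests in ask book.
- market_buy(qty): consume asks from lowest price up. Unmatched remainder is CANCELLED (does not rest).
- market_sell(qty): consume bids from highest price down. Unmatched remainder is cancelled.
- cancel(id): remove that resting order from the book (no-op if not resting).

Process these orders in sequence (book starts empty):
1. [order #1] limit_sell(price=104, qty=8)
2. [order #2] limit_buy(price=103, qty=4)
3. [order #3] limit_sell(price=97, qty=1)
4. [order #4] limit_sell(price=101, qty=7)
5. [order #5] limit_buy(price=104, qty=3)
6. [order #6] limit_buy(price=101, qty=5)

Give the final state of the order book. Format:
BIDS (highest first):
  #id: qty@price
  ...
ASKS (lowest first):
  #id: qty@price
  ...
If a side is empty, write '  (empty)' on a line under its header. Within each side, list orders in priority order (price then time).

Answer: BIDS (highest first):
  #6: 4@101
ASKS (lowest first):
  #1: 8@104

Derivation:
After op 1 [order #1] limit_sell(price=104, qty=8): fills=none; bids=[-] asks=[#1:8@104]
After op 2 [order #2] limit_buy(price=103, qty=4): fills=none; bids=[#2:4@103] asks=[#1:8@104]
After op 3 [order #3] limit_sell(price=97, qty=1): fills=#2x#3:1@103; bids=[#2:3@103] asks=[#1:8@104]
After op 4 [order #4] limit_sell(price=101, qty=7): fills=#2x#4:3@103; bids=[-] asks=[#4:4@101 #1:8@104]
After op 5 [order #5] limit_buy(price=104, qty=3): fills=#5x#4:3@101; bids=[-] asks=[#4:1@101 #1:8@104]
After op 6 [order #6] limit_buy(price=101, qty=5): fills=#6x#4:1@101; bids=[#6:4@101] asks=[#1:8@104]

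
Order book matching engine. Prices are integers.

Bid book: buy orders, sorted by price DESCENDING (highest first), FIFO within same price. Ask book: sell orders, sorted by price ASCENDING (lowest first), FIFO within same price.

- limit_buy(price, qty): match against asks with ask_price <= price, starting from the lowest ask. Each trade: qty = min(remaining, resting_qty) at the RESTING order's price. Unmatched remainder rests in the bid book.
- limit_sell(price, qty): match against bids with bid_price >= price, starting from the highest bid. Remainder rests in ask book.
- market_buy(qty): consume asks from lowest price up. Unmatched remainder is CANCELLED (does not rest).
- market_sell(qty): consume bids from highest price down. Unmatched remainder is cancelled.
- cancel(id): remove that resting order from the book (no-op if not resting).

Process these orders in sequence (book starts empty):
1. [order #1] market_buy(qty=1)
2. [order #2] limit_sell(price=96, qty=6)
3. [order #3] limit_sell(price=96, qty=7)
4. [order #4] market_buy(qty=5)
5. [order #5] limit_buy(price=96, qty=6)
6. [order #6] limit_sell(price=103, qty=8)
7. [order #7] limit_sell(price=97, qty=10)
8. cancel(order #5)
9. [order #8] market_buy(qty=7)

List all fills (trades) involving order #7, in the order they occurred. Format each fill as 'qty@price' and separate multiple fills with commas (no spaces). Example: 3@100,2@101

After op 1 [order #1] market_buy(qty=1): fills=none; bids=[-] asks=[-]
After op 2 [order #2] limit_sell(price=96, qty=6): fills=none; bids=[-] asks=[#2:6@96]
After op 3 [order #3] limit_sell(price=96, qty=7): fills=none; bids=[-] asks=[#2:6@96 #3:7@96]
After op 4 [order #4] market_buy(qty=5): fills=#4x#2:5@96; bids=[-] asks=[#2:1@96 #3:7@96]
After op 5 [order #5] limit_buy(price=96, qty=6): fills=#5x#2:1@96 #5x#3:5@96; bids=[-] asks=[#3:2@96]
After op 6 [order #6] limit_sell(price=103, qty=8): fills=none; bids=[-] asks=[#3:2@96 #6:8@103]
After op 7 [order #7] limit_sell(price=97, qty=10): fills=none; bids=[-] asks=[#3:2@96 #7:10@97 #6:8@103]
After op 8 cancel(order #5): fills=none; bids=[-] asks=[#3:2@96 #7:10@97 #6:8@103]
After op 9 [order #8] market_buy(qty=7): fills=#8x#3:2@96 #8x#7:5@97; bids=[-] asks=[#7:5@97 #6:8@103]

Answer: 5@97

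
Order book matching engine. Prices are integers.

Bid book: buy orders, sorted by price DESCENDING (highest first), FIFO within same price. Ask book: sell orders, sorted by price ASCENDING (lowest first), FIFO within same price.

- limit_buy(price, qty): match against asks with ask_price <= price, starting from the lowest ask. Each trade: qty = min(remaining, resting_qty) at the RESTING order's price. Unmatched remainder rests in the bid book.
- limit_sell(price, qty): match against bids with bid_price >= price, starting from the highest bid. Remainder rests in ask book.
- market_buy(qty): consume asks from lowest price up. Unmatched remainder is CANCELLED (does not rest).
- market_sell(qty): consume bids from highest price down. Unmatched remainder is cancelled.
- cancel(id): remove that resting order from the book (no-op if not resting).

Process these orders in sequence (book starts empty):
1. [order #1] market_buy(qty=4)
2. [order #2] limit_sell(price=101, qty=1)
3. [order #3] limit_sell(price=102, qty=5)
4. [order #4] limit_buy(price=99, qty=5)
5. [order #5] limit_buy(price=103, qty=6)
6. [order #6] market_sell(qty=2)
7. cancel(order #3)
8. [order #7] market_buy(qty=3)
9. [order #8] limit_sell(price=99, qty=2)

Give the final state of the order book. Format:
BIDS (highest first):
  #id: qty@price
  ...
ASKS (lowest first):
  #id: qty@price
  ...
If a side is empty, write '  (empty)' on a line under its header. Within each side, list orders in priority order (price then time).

After op 1 [order #1] market_buy(qty=4): fills=none; bids=[-] asks=[-]
After op 2 [order #2] limit_sell(price=101, qty=1): fills=none; bids=[-] asks=[#2:1@101]
After op 3 [order #3] limit_sell(price=102, qty=5): fills=none; bids=[-] asks=[#2:1@101 #3:5@102]
After op 4 [order #4] limit_buy(price=99, qty=5): fills=none; bids=[#4:5@99] asks=[#2:1@101 #3:5@102]
After op 5 [order #5] limit_buy(price=103, qty=6): fills=#5x#2:1@101 #5x#3:5@102; bids=[#4:5@99] asks=[-]
After op 6 [order #6] market_sell(qty=2): fills=#4x#6:2@99; bids=[#4:3@99] asks=[-]
After op 7 cancel(order #3): fills=none; bids=[#4:3@99] asks=[-]
After op 8 [order #7] market_buy(qty=3): fills=none; bids=[#4:3@99] asks=[-]
After op 9 [order #8] limit_sell(price=99, qty=2): fills=#4x#8:2@99; bids=[#4:1@99] asks=[-]

Answer: BIDS (highest first):
  #4: 1@99
ASKS (lowest first):
  (empty)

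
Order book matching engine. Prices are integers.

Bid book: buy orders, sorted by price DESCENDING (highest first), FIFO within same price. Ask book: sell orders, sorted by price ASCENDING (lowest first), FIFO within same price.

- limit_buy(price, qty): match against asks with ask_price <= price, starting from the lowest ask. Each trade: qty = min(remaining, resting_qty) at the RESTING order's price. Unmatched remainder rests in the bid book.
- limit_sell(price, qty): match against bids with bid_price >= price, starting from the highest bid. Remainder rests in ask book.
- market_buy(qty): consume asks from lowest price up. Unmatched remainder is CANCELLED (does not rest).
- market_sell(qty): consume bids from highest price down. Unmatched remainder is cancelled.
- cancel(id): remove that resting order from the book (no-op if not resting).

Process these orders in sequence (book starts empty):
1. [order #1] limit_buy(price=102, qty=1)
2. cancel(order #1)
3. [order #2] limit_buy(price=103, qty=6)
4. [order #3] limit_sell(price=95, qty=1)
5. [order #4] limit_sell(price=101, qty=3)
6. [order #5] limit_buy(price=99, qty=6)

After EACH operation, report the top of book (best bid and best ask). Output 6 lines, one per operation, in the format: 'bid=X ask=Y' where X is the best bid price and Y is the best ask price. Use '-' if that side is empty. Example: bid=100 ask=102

Answer: bid=102 ask=-
bid=- ask=-
bid=103 ask=-
bid=103 ask=-
bid=103 ask=-
bid=103 ask=-

Derivation:
After op 1 [order #1] limit_buy(price=102, qty=1): fills=none; bids=[#1:1@102] asks=[-]
After op 2 cancel(order #1): fills=none; bids=[-] asks=[-]
After op 3 [order #2] limit_buy(price=103, qty=6): fills=none; bids=[#2:6@103] asks=[-]
After op 4 [order #3] limit_sell(price=95, qty=1): fills=#2x#3:1@103; bids=[#2:5@103] asks=[-]
After op 5 [order #4] limit_sell(price=101, qty=3): fills=#2x#4:3@103; bids=[#2:2@103] asks=[-]
After op 6 [order #5] limit_buy(price=99, qty=6): fills=none; bids=[#2:2@103 #5:6@99] asks=[-]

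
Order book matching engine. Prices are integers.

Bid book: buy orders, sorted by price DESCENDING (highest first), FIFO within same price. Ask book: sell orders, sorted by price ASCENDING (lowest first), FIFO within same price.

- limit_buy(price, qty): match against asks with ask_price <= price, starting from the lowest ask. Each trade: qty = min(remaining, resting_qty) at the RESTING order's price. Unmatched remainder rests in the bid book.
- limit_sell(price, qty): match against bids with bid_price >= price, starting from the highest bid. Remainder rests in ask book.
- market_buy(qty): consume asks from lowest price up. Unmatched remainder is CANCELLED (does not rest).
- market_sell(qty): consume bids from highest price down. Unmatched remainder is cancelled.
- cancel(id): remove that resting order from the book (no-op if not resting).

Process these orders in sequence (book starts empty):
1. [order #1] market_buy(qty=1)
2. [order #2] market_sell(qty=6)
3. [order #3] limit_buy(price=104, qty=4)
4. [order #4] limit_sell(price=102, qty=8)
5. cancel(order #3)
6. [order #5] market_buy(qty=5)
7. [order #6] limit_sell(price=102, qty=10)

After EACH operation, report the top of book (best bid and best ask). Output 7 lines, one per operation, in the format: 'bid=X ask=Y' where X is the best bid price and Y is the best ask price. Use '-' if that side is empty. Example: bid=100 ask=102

After op 1 [order #1] market_buy(qty=1): fills=none; bids=[-] asks=[-]
After op 2 [order #2] market_sell(qty=6): fills=none; bids=[-] asks=[-]
After op 3 [order #3] limit_buy(price=104, qty=4): fills=none; bids=[#3:4@104] asks=[-]
After op 4 [order #4] limit_sell(price=102, qty=8): fills=#3x#4:4@104; bids=[-] asks=[#4:4@102]
After op 5 cancel(order #3): fills=none; bids=[-] asks=[#4:4@102]
After op 6 [order #5] market_buy(qty=5): fills=#5x#4:4@102; bids=[-] asks=[-]
After op 7 [order #6] limit_sell(price=102, qty=10): fills=none; bids=[-] asks=[#6:10@102]

Answer: bid=- ask=-
bid=- ask=-
bid=104 ask=-
bid=- ask=102
bid=- ask=102
bid=- ask=-
bid=- ask=102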